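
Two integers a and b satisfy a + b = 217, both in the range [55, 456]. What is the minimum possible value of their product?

ab = a(217 − a) is concave in a, so over [55, 162] it is minimized at an endpoint.
The extreme feasible split is a = 55, b = 162, giving ab = 8910.

8910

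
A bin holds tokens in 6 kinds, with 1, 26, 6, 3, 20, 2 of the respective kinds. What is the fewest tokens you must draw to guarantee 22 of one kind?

In the worst case you take as many as possible of each kind without reaching 22: 1 + 21 + 6 + 3 + 20 + 2 = 53.
The next one must give 22 of some kind, so 53 + 1 = 54.

54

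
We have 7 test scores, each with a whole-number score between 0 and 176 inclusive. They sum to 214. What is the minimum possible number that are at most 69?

4

Let j be the number exceeding 69. Then the total is ≥ 70·j + 0·(7 − j) = 0 + 70j.
So 70j ≤ 214 and j ≤ 3; hence at least 7 − 3 = 4 are ≤ 69.
Exactly 4 works: 4 values at 0 and 3 at 70 total 210; raise one of the low values by 4 (still ≤ 69) to hit 214.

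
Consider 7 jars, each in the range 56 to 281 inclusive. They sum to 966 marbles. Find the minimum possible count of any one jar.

To make one jar as small as possible, make the other 6 as large as possible.
The other 6 can take up 6 × 281 = 1686 ≥ 966 − 56, so one jar can sit at its floor of 56.
Achievable: one at 56 and the other 6 totalling 910, which fits since 6 × 56 ≤ 910 ≤ 6 × 281.

56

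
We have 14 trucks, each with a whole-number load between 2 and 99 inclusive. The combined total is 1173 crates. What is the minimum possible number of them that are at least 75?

Suppose at most 14 − j of them reach 75; then j values are ≤ 74 and the rest ≤ 99.
The total is then ≤ 74·j + 99·(14 − j) = 1386 − 25j. For this to be ≥ 1173 we need j ≤ 8, so at least 14 − 8 = 6 must reach 75.
Exactly 6 works: 6 values at 99 and 8 at 74 total 1186; lower one of the high values by 13 (still ≥ 75) to hit 1173.

6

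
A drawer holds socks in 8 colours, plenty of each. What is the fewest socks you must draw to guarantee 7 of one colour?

49

In the worst case you draw 6 of each of the 8 colours: 8 × 6 = 48.
One more forces 7 of some colour, so 48 + 1 = 49.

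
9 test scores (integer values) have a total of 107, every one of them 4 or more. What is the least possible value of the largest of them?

If every one of the 9 were at most 11, the total would be at most 9 × 11 = 99 < 107.
Equality holds with 8 values of 12 and 1 value of 11.

12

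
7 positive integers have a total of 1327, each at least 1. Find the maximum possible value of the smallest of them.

The average is 1327/7 < 190, so some value is ≤ 189.
Taking 3 copies of 189 and 4 copies of 190 gives exactly 1327, so 189 is attained.

189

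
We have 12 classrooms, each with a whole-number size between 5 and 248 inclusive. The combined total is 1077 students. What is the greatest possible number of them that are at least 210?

4

With k values at 210 or above and the rest at least 5, the sum is at least 60 + 205k.
Since the sum is 1077, we need 205k ≤ 1017, i.e. k ≤ 4.
k = 4 is achieved by 4 values at 210 and 8 at 5, total 880; add 197 to one value (staying below 210) to reach 1077.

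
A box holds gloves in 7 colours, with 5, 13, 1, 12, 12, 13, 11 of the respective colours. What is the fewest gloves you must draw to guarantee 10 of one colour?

In the worst case you take as many as possible of each colour without reaching 10: 5 + 9 + 1 + 9 + 9 + 9 + 9 = 51.
The next one must give 10 of some colour, so 51 + 1 = 52.

52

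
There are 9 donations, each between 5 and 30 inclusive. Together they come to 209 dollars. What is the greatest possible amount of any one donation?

30

To make one donation as large as possible, make the other 8 as small as possible.
The other 8 contribute at least 8 × 5 = 40, leaving at most 209 − 40 = 169.
But each donation is capped at 30, so the maximum is 30.
Achievable: one at 30 and the other 8 totalling 179, which fits since 8 × 5 ≤ 179 ≤ 8 × 30.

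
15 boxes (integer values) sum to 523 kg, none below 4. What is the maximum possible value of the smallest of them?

34

The average is 523/15 < 35, so some value is ≤ 34.
Taking 2 copies of 34 and 13 copies of 35 gives exactly 523, so 34 is attained.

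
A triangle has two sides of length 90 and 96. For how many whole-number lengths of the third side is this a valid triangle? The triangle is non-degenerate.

179

The triangle inequality gives |90 − 96| < c < 90 + 96, i.e. 6 < c < 186.
So c can be any integer from 7 to 185: 179 values.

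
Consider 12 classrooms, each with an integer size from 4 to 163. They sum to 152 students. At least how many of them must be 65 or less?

Each value above 65 is at least 66, contributing at least 66 − 4 = 62 above the floor 4.
The sum exceeds the floor total 48 by 104, so at most ⌊104/62⌋ = 1 exceed 65, and at least 11 are ≤ 65.
Exactly 11 works: 11 values at 4 and 1 at 66 total 110; raise one of the low values by 42 (still ≤ 65) to hit 152.

11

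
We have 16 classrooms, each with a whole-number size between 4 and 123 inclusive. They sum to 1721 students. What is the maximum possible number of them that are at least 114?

With k values at 114 or above and the rest at least 4, the sum is at least 64 + 110k.
Since the sum is 1721, we need 110k ≤ 1657, i.e. k ≤ 15.
k = 15 is achieved by 15 values at 114 and 1 at 4, total 1714; add 7 to one value (staying below 114) to reach 1721.

15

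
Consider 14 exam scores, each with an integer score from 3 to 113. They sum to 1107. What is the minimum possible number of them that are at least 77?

2

Each value short of 77 is at most 76, costing at least 113 − 76 = 37 against the maximum total of 1582.
We can afford to lose at most 1582 − 1107 = 475, so at most ⌊475/37⌋ = 12 fall short, and at least 2 are ≥ 77.
Exactly 2 works: 2 values at 113 and 12 at 76 total 1138; lower one of the high values by 31 (still ≥ 77) to hit 1107.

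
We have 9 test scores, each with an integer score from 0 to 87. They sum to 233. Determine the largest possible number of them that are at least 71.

With k values at 71 or above and the rest at least 0, the sum is at least 0 + 71k.
Since the sum is 233, we need 71k ≤ 233, i.e. k ≤ 3.
k = 3 is achieved by 3 values at 71 and 6 at 0, total 213; add 20 to one value (staying below 71) to reach 233.

3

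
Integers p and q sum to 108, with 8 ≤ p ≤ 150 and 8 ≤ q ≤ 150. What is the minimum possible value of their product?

pq = p(108 − p) is concave in p, so over [8, 100] it is minimized at an endpoint.
At the endpoint p = 8, q = 108 − 8 = 100, so pq = 8 × 100 = 800.

800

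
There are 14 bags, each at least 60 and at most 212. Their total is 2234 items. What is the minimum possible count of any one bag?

To make one bag as small as possible, make the other 13 as large as possible.
The other 13 can take up 13 × 212 = 2756 ≥ 2234 − 60, so one bag can sit at its floor of 60.
Achievable: one at 60 and the other 13 totalling 2174, which fits since 13 × 60 ≤ 2174 ≤ 13 × 212.

60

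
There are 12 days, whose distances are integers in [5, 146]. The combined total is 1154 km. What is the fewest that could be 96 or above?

If only k of them are at least 96, the other 12 − k are at most 95, so the total is at most k·146 + (12 − k)·95.
This must reach 1154, so k·146 + (12 − k)·95 ≥ 1154, giving k ≥ 1.
Exactly 1 works: 1 value at 146 and 11 at 95 total 1191; lower one of the high values by 37 (still ≥ 96) to hit 1154.

1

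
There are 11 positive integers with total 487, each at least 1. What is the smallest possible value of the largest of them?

45

Some value must be at least ⌈487/11⌉ = 45, since 11 × 44 = 484 < 487.
Taking 8 copies of 44 and 3 copies of 45 gives exactly 487, so 45 is attained.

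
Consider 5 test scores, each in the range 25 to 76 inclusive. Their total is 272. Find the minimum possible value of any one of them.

25

To make one score as small as possible, make the other 4 as large as possible.
The other 4 can take up 4 × 76 = 304 ≥ 272 − 25, so one score can sit at its floor of 25.
Achievable: one at 25 and the other 4 totalling 247, which fits since 4 × 25 ≤ 247 ≤ 4 × 76.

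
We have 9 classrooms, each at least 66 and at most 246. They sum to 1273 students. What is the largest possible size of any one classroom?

To make one classroom as large as possible, make the other 8 as small as possible.
The other 8 contribute at least 8 × 66 = 528, leaving at most 1273 − 528 = 745.
But each classroom is capped at 246, so the maximum is 246.
Achievable: one at 246 and the other 8 totalling 1027, which fits since 8 × 66 ≤ 1027 ≤ 8 × 246.

246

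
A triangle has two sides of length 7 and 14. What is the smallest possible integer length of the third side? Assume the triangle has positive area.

The third side must exceed |7 − 14| = 7.
The smallest integer above 7 is 8.

8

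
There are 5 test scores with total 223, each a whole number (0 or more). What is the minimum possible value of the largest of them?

The average is 223/5 > 44, so not all 5 can be 44 or less; the largest is ≥ 45.
Achievable: 3 of them at 45 and 2 at 44 total 223.

45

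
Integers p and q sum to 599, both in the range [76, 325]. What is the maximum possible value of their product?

For a fixed sum, the product pq is largest when p and q are as close as possible.
Taking p = 299 and q = 300 (both in [76, 325]) gives pq = 89700.

89700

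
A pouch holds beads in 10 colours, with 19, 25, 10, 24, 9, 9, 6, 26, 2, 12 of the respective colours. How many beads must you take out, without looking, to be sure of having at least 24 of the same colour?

137

In the worst case you take as many as possible of each colour without reaching 24: 19 + 23 + 10 + 23 + 9 + 9 + 6 + 23 + 2 + 12 = 136.
The next one must give 24 of some colour, so 136 + 1 = 137.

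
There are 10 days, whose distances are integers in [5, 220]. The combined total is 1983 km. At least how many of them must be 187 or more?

4

If only k of them are at least 187, the other 10 − k are at most 186, so the total is at most k·220 + (10 − k)·186.
This must reach 1983, so k·220 + (10 − k)·186 ≥ 1983, giving k ≥ 4.
Exactly 4 works: 4 values at 220 and 6 at 186 total 1996; lower one of the high values by 13 (still ≥ 187) to hit 1983.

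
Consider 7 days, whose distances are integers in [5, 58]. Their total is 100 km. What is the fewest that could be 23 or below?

4

Each value above 23 is at least 24, contributing at least 24 − 5 = 19 above the floor 5.
The sum exceeds the floor total 35 by 65, so at most ⌊65/19⌋ = 3 exceed 23, and at least 4 are ≤ 23.
Exactly 4 works: 4 values at 5 and 3 at 24 total 92; raise one of the low values by 8 (still ≤ 23) to hit 100.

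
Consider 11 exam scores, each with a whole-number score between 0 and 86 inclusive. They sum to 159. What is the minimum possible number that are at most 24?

5

Let j be the number exceeding 24. Then the total is ≥ 25·j + 0·(11 − j) = 0 + 25j.
So 25j ≤ 159 and j ≤ 6; hence at least 11 − 6 = 5 are ≤ 24.
Exactly 5 works: 5 values at 0 and 6 at 25 total 150; raise one of the low values by 9 (still ≤ 24) to hit 159.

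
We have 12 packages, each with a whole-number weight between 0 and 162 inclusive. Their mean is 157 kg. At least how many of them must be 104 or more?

The total is 12 × 157 = 1884.
If only k of them are at least 104, the other 12 − k are at most 103, so the total is at most k·162 + (12 − k)·103.
This must reach 1884, so k·162 + (12 − k)·103 ≥ 1884, giving k ≥ 11.
Exactly 11 works: 11 values at 162 and 1 at 103 total 1885; lower one of the high values by 1 (still ≥ 104) to hit 1884.

11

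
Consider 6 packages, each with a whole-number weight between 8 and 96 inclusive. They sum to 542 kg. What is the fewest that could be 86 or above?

3

Each value short of 86 is at most 85, costing at least 96 − 85 = 11 against the maximum total of 576.
We can afford to lose at most 576 − 542 = 34, so at most ⌊34/11⌋ = 3 fall short, and at least 3 are ≥ 86.
Exactly 3 works: 3 values at 96 and 3 at 85 total 543; lower one of the high values by 1 (still ≥ 86) to hit 542.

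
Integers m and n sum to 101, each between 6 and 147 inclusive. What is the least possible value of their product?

570

mn = m(101 − m) is concave in m, so over [6, 95] it is minimized at an endpoint.
The extreme feasible split is m = 6, n = 95, giving mn = 570.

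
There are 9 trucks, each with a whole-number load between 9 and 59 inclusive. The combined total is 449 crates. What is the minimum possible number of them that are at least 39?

6

Suppose at most 9 − j of them reach 39; then j values are ≤ 38 and the rest ≤ 59.
The total is then ≤ 38·j + 59·(9 − j) = 531 − 21j. For this to be ≥ 449 we need j ≤ 3, so at least 9 − 3 = 6 must reach 39.
Exactly 6 works: 6 values at 59 and 3 at 38 total 468; lower one of the high values by 19 (still ≥ 39) to hit 449.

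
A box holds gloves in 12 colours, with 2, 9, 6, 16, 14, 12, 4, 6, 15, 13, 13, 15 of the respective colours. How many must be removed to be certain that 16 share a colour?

125

In the worst case you take as many as possible of each colour without reaching 16: 2 + 9 + 6 + 15 + 14 + 12 + 4 + 6 + 15 + 13 + 13 + 15 = 124.
The next one must give 16 of some colour, so 124 + 1 = 125.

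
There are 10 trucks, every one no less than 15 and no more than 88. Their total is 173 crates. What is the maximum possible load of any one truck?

Maximizing one value means minimizing the remaining 9.
The other 9 contribute at least 9 × 15 = 135, leaving at most 173 − 135 = 38.
Since 38 ≤ 88, this is achievable: one at 38 and 9 at 15.

38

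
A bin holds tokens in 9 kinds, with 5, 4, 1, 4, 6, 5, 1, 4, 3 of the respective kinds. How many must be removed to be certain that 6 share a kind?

In the worst case you take as many as possible of each kind without reaching 6: 5 + 4 + 1 + 4 + 5 + 5 + 1 + 4 + 3 = 32.
The next one must give 6 of some kind, so 32 + 1 = 33.

33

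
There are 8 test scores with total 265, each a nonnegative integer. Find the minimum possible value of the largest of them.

If every one of the 8 were at most 33, the total would be at most 8 × 33 = 264 < 265.
Taking 7 copies of 33 and 1 copy of 34 gives exactly 265, so 34 is attained.

34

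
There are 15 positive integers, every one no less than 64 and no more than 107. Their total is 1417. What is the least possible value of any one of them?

To make one integer as small as possible, make the other 14 as large as possible.
The other 14 can take up 14 × 107 = 1498 ≥ 1417 − 64, so one integer can sit at its floor of 64.
Achievable: one at 64 and the other 14 totalling 1353, which fits since 14 × 64 ≤ 1353 ≤ 14 × 107.

64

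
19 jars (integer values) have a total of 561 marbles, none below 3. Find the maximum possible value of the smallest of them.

29

If every one of the 19 were at least 30, the total would be at least 19 × 30 = 570 > 561.
Achievable: 9 of them at 29 and 10 at 30 total 561.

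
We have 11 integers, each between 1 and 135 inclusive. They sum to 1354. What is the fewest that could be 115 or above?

5

Suppose at most 11 − j of them reach 115; then j values are ≤ 114 and the rest ≤ 135.
The total is then ≤ 114·j + 135·(11 − j) = 1485 − 21j. For this to be ≥ 1354 we need j ≤ 6, so at least 11 − 6 = 5 must reach 115.
Exactly 5 works: 5 values at 135 and 6 at 114 total 1359; lower one of the high values by 5 (still ≥ 115) to hit 1354.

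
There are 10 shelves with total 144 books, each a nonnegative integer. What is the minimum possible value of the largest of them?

Some value must be at least ⌈144/10⌉ = 15, since 10 × 14 = 140 < 144.
Equality holds with 4 values of 15 and 6 values of 14.

15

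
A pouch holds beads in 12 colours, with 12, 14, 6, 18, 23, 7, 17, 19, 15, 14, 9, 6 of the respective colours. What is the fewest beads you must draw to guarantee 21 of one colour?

In the worst case you take as many as possible of each colour without reaching 21: 12 + 14 + 6 + 18 + 20 + 7 + 17 + 19 + 15 + 14 + 9 + 6 = 157.
The next one must give 21 of some colour, so 157 + 1 = 158.

158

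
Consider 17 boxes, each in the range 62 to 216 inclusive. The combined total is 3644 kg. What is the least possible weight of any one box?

Minimizing one value means maximizing the remaining 16.
The other 16 contribute at most 16 × 216 = 3456, leaving at least 3644 − 3456 = 188.
Since 188 ≥ 62, this is achievable: one at 188 and 16 at 216.

188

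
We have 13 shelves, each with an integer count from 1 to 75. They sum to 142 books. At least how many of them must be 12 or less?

Let j be the number exceeding 12. Then the total is ≥ 13·j + 1·(13 − j) = 13 + 12j.
So 12j ≤ 129 and j ≤ 10; hence at least 13 − 10 = 3 are ≤ 12.
Exactly 3 works: 3 values at 1 and 10 at 13 total 133; raise one of the low values by 9 (still ≤ 12) to hit 142.

3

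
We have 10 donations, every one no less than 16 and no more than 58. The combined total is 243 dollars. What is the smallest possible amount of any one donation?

16

To make one donation as small as possible, make the other 9 as large as possible.
The other 9 can take up 9 × 58 = 522 ≥ 243 − 16, so one donation can sit at its floor of 16.
Achievable: one at 16 and the other 9 totalling 227, which fits since 9 × 16 ≤ 227 ≤ 9 × 58.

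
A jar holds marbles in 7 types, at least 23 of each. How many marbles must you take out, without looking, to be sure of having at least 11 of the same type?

In the worst case you draw 10 of each of the 7 types: 7 × 10 = 70.
One more forces 11 of some type, so 70 + 1 = 71.

71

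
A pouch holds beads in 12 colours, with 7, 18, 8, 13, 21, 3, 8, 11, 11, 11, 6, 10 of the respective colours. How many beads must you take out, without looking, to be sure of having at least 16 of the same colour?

In the worst case you take as many as possible of each colour without reaching 16: 7 + 15 + 8 + 13 + 15 + 3 + 8 + 11 + 11 + 11 + 6 + 10 = 118.
The next one must give 16 of some colour, so 118 + 1 = 119.

119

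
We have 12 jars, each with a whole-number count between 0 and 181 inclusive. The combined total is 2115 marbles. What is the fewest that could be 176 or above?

3

Each value short of 176 is at most 175, costing at least 181 − 175 = 6 against the maximum total of 2172.
We can afford to lose at most 2172 − 2115 = 57, so at most ⌊57/6⌋ = 9 fall short, and at least 3 are ≥ 176.
Exactly 3 works: 3 values at 181 and 9 at 175 total 2118; lower one of the high values by 3 (still ≥ 176) to hit 2115.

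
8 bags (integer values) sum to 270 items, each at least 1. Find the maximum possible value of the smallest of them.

33

The 8 values sum to 270, so their minimum is at most ⌊270/8⌋ = 33.
Taking 2 copies of 33 and 6 copies of 34 gives exactly 270, so 33 is attained.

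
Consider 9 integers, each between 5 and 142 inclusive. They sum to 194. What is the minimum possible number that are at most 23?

Let j be the number exceeding 23. Then the total is ≥ 24·j + 5·(9 − j) = 45 + 19j.
So 19j ≤ 149 and j ≤ 7; hence at least 9 − 7 = 2 are ≤ 23.
Exactly 2 works: 2 values at 5 and 7 at 24 total 178; raise one of the low values by 16 (still ≤ 23) to hit 194.

2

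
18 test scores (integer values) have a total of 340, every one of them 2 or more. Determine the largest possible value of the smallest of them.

The average is 340/18 < 19, so some value is ≤ 18.
Taking 2 copies of 18 and 16 copies of 19 gives exactly 340, so 18 is attained.

18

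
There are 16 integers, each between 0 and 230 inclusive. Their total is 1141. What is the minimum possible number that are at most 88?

If only k of them are at most 88, the other 16 − k are at least 89, so the total is at least (16 − k)·89 + k·0.
This is ≤ 1141, so (16 − k)·89 + 0k ≤ 1141, which gives k ≥ 4.
Exactly 4 works: 4 values at 0 and 12 at 89 total 1068; raise one of the low values by 73 (still ≤ 88) to hit 1141.

4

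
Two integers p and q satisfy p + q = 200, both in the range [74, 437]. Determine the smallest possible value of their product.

pq = p(200 − p) is concave in p, so over [74, 126] it is minimized at an endpoint.
At the endpoint p = 74, q = 200 − 74 = 126, so pq = 74 × 126 = 9324.

9324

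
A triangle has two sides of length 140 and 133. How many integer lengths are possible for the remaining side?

265

The triangle inequality gives |140 − 133| < c < 140 + 133, i.e. 7 < c < 273.
So c can be any integer from 8 to 272: 265 values.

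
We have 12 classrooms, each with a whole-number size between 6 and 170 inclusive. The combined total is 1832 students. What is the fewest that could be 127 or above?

If only k of them are at least 127, the other 12 − k are at most 126, so the total is at most k·170 + (12 − k)·126.
This must reach 1832, so k·170 + (12 − k)·126 ≥ 1832, giving k ≥ 8.
Exactly 8 works: 8 values at 170 and 4 at 126 total 1864; lower one of the high values by 32 (still ≥ 127) to hit 1832.

8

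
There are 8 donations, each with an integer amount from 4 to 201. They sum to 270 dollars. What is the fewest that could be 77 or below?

5

If only k of them are at most 77, the other 8 − k are at least 78, so the total is at least (8 − k)·78 + k·4.
This is ≤ 270, so (8 − k)·78 + 4k ≤ 270, which gives k ≥ 5.
Exactly 5 works: 5 values at 4 and 3 at 78 total 254; raise one of the low values by 16 (still ≤ 77) to hit 270.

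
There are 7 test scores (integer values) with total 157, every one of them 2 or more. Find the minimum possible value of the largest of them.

23

If every one of the 7 were at most 22, the total would be at most 7 × 22 = 154 < 157.
Taking 4 copies of 22 and 3 copies of 23 gives exactly 157, so 23 is attained.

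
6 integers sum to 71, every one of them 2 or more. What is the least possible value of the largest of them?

12

The 6 values sum to 71, so their maximum is at least ⌈71/6⌉ = 12.
Taking 1 copy of 11 and 5 copies of 12 gives exactly 71, so 12 is attained.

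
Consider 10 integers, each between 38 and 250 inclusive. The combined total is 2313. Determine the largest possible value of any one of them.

Maximizing one value means minimizing the remaining 9.
The other 9 contribute at least 9 × 38 = 342, leaving at most 2313 − 342 = 1971.
But each integer is capped at 250, so the maximum is 250.
Achievable: one at 250 and the other 9 totalling 2063, which fits since 9 × 38 ≤ 2063 ≤ 9 × 250.

250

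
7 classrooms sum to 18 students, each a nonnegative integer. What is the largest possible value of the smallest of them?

If every one of the 7 were at least 3, the total would be at least 7 × 3 = 21 > 18.
Taking 3 copies of 2 and 4 copies of 3 gives exactly 18, so 2 is attained.

2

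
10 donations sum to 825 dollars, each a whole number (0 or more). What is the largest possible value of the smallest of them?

82

The average is 825/10 < 83, so some value is ≤ 82.
Achievable: 5 of them at 82 and 5 at 83 total 825.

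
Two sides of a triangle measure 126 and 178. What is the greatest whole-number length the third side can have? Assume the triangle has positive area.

The third side must be less than 126 + 178 = 304.
The largest integer below 304 is 303.

303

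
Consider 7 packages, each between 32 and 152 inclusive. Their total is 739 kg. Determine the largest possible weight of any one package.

To make one package as large as possible, make the other 6 as small as possible.
The other 6 contribute at least 6 × 32 = 192, leaving at most 739 − 192 = 547.
But each package is capped at 152, so the maximum is 152.
Achievable: one at 152 and the other 6 totalling 587, which fits since 6 × 32 ≤ 587 ≤ 6 × 152.

152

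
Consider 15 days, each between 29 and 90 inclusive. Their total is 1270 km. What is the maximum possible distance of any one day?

90

To make one day as large as possible, make the other 14 as small as possible.
The other 14 contribute at least 14 × 29 = 406, leaving at most 1270 − 406 = 864.
But each day is capped at 90, so the maximum is 90.
Achievable: one at 90 and the other 14 totalling 1180, which fits since 14 × 29 ≤ 1180 ≤ 14 × 90.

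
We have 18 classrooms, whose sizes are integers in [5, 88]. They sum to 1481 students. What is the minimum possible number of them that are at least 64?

If only k of them are at least 64, the other 18 − k are at most 63, so the total is at most k·88 + (18 − k)·63.
This must reach 1481, so k·88 + (18 − k)·63 ≥ 1481, giving k ≥ 14.
Exactly 14 works: 14 values at 88 and 4 at 63 total 1484; lower one of the high values by 3 (still ≥ 64) to hit 1481.

14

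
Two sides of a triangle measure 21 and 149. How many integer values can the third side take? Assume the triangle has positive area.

41

The triangle inequality gives |21 − 149| < c < 21 + 149, i.e. 128 < c < 170.
So c can be any integer from 129 to 169: 41 values.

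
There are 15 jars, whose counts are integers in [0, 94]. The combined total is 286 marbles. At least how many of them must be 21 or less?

Let j be the number exceeding 21. Then the total is ≥ 22·j + 0·(15 − j) = 0 + 22j.
So 22j ≤ 286 and j ≤ 13; hence at least 15 − 13 = 2 are ≤ 21.
Exactly 2 works: 2 values at 0 and 13 at 22 total 286.

2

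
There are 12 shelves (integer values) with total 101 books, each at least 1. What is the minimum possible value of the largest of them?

The average is 101/12 > 8, so not all 12 can be 8 or less; the largest is ≥ 9.
Taking 7 copies of 8 and 5 copies of 9 gives exactly 101, so 9 is attained.

9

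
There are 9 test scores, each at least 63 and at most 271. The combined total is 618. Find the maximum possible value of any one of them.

Maximizing one value means minimizing the remaining 8.
The other 8 contribute at least 8 × 63 = 504, leaving at most 618 − 504 = 114.
Since 114 ≤ 271, this is achievable: one at 114 and 8 at 63.

114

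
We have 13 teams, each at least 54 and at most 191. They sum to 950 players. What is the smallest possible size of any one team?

Minimizing one value means maximizing the remaining 12.
The other 12 can take up 12 × 191 = 2292 ≥ 950 − 54, so one team can sit at its floor of 54.
Achievable: one at 54 and the other 12 totalling 896, which fits since 12 × 54 ≤ 896 ≤ 12 × 191.

54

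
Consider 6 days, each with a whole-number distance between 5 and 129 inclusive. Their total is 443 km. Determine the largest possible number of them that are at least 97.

4

Suppose k of them are at least 97. Those contribute at least 97 each and the other 6 − k at least 5 each.
So the total is at least 97k + 5(6 − k) = 30 + 92k. This must be ≤ 443, giving k ≤ 4.
k = 4 is achieved by 4 values at 97 and 2 at 5, total 398; add 45 to one value (staying below 97) to reach 443.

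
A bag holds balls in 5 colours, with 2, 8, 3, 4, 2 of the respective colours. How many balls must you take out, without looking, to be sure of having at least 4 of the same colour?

14

In the worst case you take as many as possible of each colour without reaching 4: 2 + 3 + 3 + 3 + 2 = 13.
The next one must give 4 of some colour, so 13 + 1 = 14.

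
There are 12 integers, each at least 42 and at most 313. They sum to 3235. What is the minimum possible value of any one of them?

42

Minimizing one value means maximizing the remaining 11.
The other 11 can take up 11 × 313 = 3443 ≥ 3235 − 42, so one integer can sit at its floor of 42.
Achievable: one at 42 and the other 11 totalling 3193, which fits since 11 × 42 ≤ 3193 ≤ 11 × 313.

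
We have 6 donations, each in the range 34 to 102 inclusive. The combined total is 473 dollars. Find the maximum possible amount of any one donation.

Maximizing one value means minimizing the remaining 5.
The other 5 contribute at least 5 × 34 = 170, leaving at most 473 − 170 = 303.
But each donation is capped at 102, so the maximum is 102.
Achievable: one at 102 and the other 5 totalling 371, which fits since 5 × 34 ≤ 371 ≤ 5 × 102.

102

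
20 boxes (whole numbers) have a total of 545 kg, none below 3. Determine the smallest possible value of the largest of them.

The 20 values sum to 545, so their maximum is at least ⌈545/20⌉ = 28.
Equality holds with 5 values of 28 and 15 values of 27.

28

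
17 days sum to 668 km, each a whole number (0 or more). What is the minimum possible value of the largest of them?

40

Some value must be at least ⌈668/17⌉ = 40, since 17 × 39 = 663 < 668.
Taking 12 copies of 39 and 5 copies of 40 gives exactly 668, so 40 is attained.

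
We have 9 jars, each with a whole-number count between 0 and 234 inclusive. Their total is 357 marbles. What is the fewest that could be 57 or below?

Each value above 57 is at least 58, contributing at least 58 − 0 = 58 above the floor 0.
The sum exceeds the floor total 0 by 357, so at most ⌊357/58⌋ = 6 exceed 57, and at least 3 are ≤ 57.
Exactly 3 works: 3 values at 0 and 6 at 58 total 348; raise one of the low values by 9 (still ≤ 57) to hit 357.

3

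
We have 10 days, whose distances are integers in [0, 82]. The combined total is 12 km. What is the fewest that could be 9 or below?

Let j be the number exceeding 9. Then the total is ≥ 10·j + 0·(10 − j) = 0 + 10j.
So 10j ≤ 12 and j ≤ 1; hence at least 10 − 1 = 9 are ≤ 9.
Exactly 9 works: 9 values at 0 and 1 at 10 total 10; raise one of the low values by 2 (still ≤ 9) to hit 12.

9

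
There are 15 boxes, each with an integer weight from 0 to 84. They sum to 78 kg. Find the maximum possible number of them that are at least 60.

1

With k values at 60 or above and the rest at least 0, the sum is at least 0 + 60k.
Since the sum is 78, we need 60k ≤ 78, i.e. k ≤ 1.
k = 1 is achieved by 1 value at 60 and 14 at 0, total 60; add 18 to one value (staying below 60) to reach 78.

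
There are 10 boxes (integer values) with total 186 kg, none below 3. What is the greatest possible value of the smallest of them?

18

The average is 186/10 < 19, so some value is ≤ 18.
Equality holds with 4 values of 18 and 6 values of 19.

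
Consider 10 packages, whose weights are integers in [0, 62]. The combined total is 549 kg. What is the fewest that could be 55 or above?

If only k of them are at least 55, the other 10 − k are at most 54, so the total is at most k·62 + (10 − k)·54.
This must reach 549, so k·62 + (10 − k)·54 ≥ 549, giving k ≥ 2.
Exactly 2 works: 2 values at 62 and 8 at 54 total 556; lower one of the high values by 7 (still ≥ 55) to hit 549.

2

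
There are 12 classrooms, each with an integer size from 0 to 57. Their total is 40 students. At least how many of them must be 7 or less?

7

If only k of them are at most 7, the other 12 − k are at least 8, so the total is at least (12 − k)·8 + k·0.
This is ≤ 40, so (12 − k)·8 + 0k ≤ 40, which gives k ≥ 7.
Exactly 7 works: 7 values at 0 and 5 at 8 total 40.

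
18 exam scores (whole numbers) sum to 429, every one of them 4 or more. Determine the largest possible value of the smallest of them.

The average is 429/18 < 24, so some value is ≤ 23.
Taking 3 copies of 23 and 15 copies of 24 gives exactly 429, so 23 is attained.

23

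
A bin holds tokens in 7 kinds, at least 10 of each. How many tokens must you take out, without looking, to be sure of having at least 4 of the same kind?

In the worst case you draw 3 of each of the 7 kinds: 7 × 3 = 21.
One more forces 4 of some kind, so 21 + 1 = 22.

22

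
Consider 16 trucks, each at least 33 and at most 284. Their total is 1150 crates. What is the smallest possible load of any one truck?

To make one truck as small as possible, make the other 15 as large as possible.
The other 15 can take up 15 × 284 = 4260 ≥ 1150 − 33, so one truck can sit at its floor of 33.
Achievable: one at 33 and the other 15 totalling 1117, which fits since 15 × 33 ≤ 1117 ≤ 15 × 284.

33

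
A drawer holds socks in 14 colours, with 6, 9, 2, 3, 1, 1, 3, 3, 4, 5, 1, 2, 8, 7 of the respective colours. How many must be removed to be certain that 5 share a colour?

41

In the worst case you take as many as possible of each colour without reaching 5: 4 + 4 + 2 + 3 + 1 + 1 + 3 + 3 + 4 + 4 + 1 + 2 + 4 + 4 = 40.
The next one must give 5 of some colour, so 40 + 1 = 41.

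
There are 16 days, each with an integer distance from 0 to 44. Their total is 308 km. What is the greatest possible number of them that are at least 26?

11

If k of the values are ≥ 26, the total is ≥ 26k + 0(16 − k).
Setting 26k + 0(16 − k) ≤ 308 gives 26k ≤ 308, so k ≤ 11.
k = 11 is achieved by 11 values at 26 and 5 at 0, total 286; add 22 to one value (staying below 26) to reach 308.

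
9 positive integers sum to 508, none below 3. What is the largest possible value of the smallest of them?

56

The average is 508/9 < 57, so some value is ≤ 56.
Taking 5 copies of 56 and 4 copies of 57 gives exactly 508, so 56 is attained.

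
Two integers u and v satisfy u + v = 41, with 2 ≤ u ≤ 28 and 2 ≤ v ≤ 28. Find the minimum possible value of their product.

uv = u(41 − u) is concave in u, so over [13, 28] it is minimized at an endpoint.
At the endpoint u = 13, v = 41 − 13 = 28, so uv = 13 × 28 = 364.

364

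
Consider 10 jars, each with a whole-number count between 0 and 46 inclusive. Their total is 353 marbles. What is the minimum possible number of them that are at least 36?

Suppose at most 10 − j of them reach 36; then j values are ≤ 35 and the rest ≤ 46.
The total is then ≤ 35·j + 46·(10 − j) = 460 − 11j. For this to be ≥ 353 we need j ≤ 9, so at least 10 − 9 = 1 must reach 36.
Exactly 1 works: 1 value at 46 and 9 at 35 total 361; lower one of the high values by 8 (still ≥ 36) to hit 353.

1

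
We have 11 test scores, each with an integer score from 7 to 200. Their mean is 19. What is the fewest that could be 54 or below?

The total is 11 × 19 = 209.
Each value above 54 is at least 55, contributing at least 55 − 7 = 48 above the floor 7.
The sum exceeds the floor total 77 by 132, so at most ⌊132/48⌋ = 2 exceed 54, and at least 9 are ≤ 54.
Exactly 9 works: 9 values at 7 and 2 at 55 total 173; raise one of the low values by 36 (still ≤ 54) to hit 209.

9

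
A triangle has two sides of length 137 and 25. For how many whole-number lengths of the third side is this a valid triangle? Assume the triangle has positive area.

The triangle inequality gives |137 − 25| < c < 137 + 25, i.e. 112 < c < 162.
So c can be any integer from 113 to 161: 49 values.

49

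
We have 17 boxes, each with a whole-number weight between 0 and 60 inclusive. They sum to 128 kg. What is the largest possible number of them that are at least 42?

3

Suppose k of them are at least 42. Those contribute at least 42 each and the other 17 − k at least 0 each.
So the total is at least 42k + 0(17 − k) = 0 + 42k. This must be ≤ 128, giving k ≤ 3.
k = 3 is achieved by 3 values at 42 and 14 at 0, total 126; add 2 to one value (staying below 42) to reach 128.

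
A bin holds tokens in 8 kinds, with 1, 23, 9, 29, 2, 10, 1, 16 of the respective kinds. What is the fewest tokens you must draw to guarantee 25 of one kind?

In the worst case you take as many as possible of each kind without reaching 25: 1 + 23 + 9 + 24 + 2 + 10 + 1 + 16 = 86.
The next one must give 25 of some kind, so 86 + 1 = 87.

87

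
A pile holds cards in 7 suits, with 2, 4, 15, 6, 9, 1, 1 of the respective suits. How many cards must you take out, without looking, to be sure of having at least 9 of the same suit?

In the worst case you take as many as possible of each suit without reaching 9: 2 + 4 + 8 + 6 + 8 + 1 + 1 = 30.
The next one must give 9 of some suit, so 30 + 1 = 31.

31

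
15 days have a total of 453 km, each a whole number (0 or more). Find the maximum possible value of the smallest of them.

The average is 453/15 < 31, so some value is ≤ 30.
Equality holds with 12 values of 30 and 3 values of 31.

30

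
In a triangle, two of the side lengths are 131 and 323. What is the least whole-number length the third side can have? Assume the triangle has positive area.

193

The third side must exceed |131 − 323| = 192.
The smallest integer above 192 is 193.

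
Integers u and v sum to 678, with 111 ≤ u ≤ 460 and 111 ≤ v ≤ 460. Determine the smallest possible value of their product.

100280

uv = u(678 − u) is concave in u, so over [218, 460] it is minimized at an endpoint.
At the endpoint u = 218, v = 678 − 218 = 460, so uv = 218 × 460 = 100280.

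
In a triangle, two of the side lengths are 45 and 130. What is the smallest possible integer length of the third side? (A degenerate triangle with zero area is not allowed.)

The third side must exceed |45 − 130| = 85.
The smallest integer above 85 is 86.

86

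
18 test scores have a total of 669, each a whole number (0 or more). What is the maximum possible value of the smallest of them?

37

If every one of the 18 were at least 38, the total would be at least 18 × 38 = 684 > 669.
Equality holds with 15 values of 37 and 3 values of 38.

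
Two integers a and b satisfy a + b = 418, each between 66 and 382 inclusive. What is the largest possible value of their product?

43681

ab = a(418 − a) is maximized when a is as near 418/2 as the bounds allow.
Taking a = 209 and b = 209 (both in [66, 382]) gives ab = 43681.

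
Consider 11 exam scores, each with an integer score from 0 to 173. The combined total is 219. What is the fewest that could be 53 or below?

If only k of them are at most 53, the other 11 − k are at least 54, so the total is at least (11 − k)·54 + k·0.
This is ≤ 219, so (11 − k)·54 + 0k ≤ 219, which gives k ≥ 7.
Exactly 7 works: 7 values at 0 and 4 at 54 total 216; raise one of the low values by 3 (still ≤ 53) to hit 219.

7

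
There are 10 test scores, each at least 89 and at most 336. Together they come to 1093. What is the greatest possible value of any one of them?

292

Maximizing one value means minimizing the remaining 9.
The other 9 contribute at least 9 × 89 = 801, leaving at most 1093 − 801 = 292.
Since 292 ≤ 336, this is achievable: one at 292 and 9 at 89.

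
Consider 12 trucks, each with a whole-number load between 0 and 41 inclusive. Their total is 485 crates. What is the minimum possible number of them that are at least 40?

Each value short of 40 is at most 39, costing at least 41 − 39 = 2 against the maximum total of 492.
We can afford to lose at most 492 − 485 = 7, so at most ⌊7/2⌋ = 3 fall short, and at least 9 are ≥ 40.
Exactly 9 works: 9 values at 41 and 3 at 39 total 486; lower one of the high values by 1 (still ≥ 40) to hit 485.

9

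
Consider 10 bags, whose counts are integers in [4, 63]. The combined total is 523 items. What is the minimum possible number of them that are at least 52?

2

Suppose at most 10 − j of them reach 52; then j values are ≤ 51 and the rest ≤ 63.
The total is then ≤ 51·j + 63·(10 − j) = 630 − 12j. For this to be ≥ 523 we need j ≤ 8, so at least 10 − 8 = 2 must reach 52.
Exactly 2 works: 2 values at 63 and 8 at 51 total 534; lower one of the high values by 11 (still ≥ 52) to hit 523.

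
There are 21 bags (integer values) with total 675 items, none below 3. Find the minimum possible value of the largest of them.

Some value must be at least ⌈675/21⌉ = 33, since 21 × 32 = 672 < 675.
Taking 18 copies of 32 and 3 copies of 33 gives exactly 675, so 33 is attained.

33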